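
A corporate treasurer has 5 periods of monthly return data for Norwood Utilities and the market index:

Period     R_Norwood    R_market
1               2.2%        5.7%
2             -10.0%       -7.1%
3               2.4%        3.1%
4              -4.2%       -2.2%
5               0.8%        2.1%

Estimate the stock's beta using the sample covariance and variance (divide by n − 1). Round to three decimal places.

1.034

Mean R_i = (2.2 − 10.0 + 2.4 − 4.2 + 0.8) / 5 = -1.7600%
Mean R_m = (5.7 − 7.1 + 3.1 − 2.2 + 2.1) / 5 = 0.3200%
Σ(R_i − R̄_i)(R_m − R̄_m) = 104.7160  ⇒  Cov = 104.7160 / 4 = 26.1790
Σ(R_m − R̄_m)² = 101.2480  ⇒  Var(R_m) = 101.2480 / 4 = 25.3120
β = Cov / Var(R_m) = 26.1790 / 25.3120 = 1.0343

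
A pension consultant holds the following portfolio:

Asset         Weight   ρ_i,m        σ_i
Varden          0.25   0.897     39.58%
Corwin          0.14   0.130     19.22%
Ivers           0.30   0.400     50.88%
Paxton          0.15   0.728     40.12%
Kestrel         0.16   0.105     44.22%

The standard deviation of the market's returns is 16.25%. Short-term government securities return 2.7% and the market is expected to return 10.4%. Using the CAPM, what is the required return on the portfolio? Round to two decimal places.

12.39%

β_Varden = 0.897 × 39.58% / 16.25% = 2.1848
β_Corwin = 0.130 × 19.22% / 16.25% = 0.1538
β_Ivers = 0.400 × 50.88% / 16.25% = 1.2524
β_Paxton = 0.728 × 40.12% / 16.25% = 1.7974
β_Kestrel = 0.105 × 44.22% / 16.25% = 0.2857
β_P = Σ w_i β_i = 0.25×2.1848 + 0.14×0.1538 + 0.30×1.2524 + 0.15×1.7974 + 0.16×0.2857 = 1.2588
MRP = 10.4% − 2.7% = 7.70%
E(R_P) = R_f + β_P × MRP = 2.7% + 1.2588 × 7.7% = 12.39%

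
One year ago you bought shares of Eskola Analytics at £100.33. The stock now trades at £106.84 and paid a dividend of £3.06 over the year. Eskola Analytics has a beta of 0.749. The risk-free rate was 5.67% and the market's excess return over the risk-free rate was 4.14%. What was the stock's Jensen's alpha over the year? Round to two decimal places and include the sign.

Realised HPR = (P1 + D1 − P0) / P0 = (106.84 + 3.06 − 100.33) / 100.33 = 9.57 / 100.33 = 9.5385%
CAPM required = R_f + β·MRP = 5.67% + 0.749 × 4.14% = 8.77086%
α = realised − required = 9.5385% − 8.77086% = +0.77%

+0.77%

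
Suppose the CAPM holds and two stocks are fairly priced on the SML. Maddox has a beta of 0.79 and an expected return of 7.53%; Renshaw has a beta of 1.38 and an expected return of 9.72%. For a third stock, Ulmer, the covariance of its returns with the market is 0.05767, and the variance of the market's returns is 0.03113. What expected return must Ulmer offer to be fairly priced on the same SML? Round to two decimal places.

MRP = (9.72% − 7.53%) / (1.38 − 0.79) = 3.7119%
R_f = 7.53% − 0.79 × 3.7119% = 4.5976%
β_Ulmer = Cov / Var(R_m) = 0.05767 / 0.03113 = 1.8526
E(R_Ulmer) = R_f + β × MRP = 4.5976% + 1.8526 × 3.7119% = 11.47%

11.47%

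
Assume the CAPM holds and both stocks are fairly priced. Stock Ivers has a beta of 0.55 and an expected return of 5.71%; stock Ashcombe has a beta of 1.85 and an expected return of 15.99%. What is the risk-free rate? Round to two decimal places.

1.36%

Both satisfy E(R) = R_f + β·MRP, so the slope of the SML is
MRP = (15.99% − 5.71%) / (1.85 − 0.55) = 10.28% / 1.30 = 7.9077%
R_f = E(R_Ivers) − β_Ivers·MRP = 5.71% − 0.55 × 7.9077% = 1.3608%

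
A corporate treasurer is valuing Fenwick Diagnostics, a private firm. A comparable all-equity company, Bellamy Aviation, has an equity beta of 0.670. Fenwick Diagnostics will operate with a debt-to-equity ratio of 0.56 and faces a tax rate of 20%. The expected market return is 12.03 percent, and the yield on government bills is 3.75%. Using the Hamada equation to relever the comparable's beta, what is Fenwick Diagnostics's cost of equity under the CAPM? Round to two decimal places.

11.78%

β_L = β_U × [1 + (1 − t)(D/E)] = 0.670 × [1 + (1 − 0.20) × 0.56]
    = 0.670 × [1 + 0.80 × 0.56] = 0.670 × 1.4480 = 0.9702
MRP = 12.03% − 3.75% = 8.28%
E(R) = R_f + β_L × MRP = 3.75% + 0.9702 × 8.28% = 11.78%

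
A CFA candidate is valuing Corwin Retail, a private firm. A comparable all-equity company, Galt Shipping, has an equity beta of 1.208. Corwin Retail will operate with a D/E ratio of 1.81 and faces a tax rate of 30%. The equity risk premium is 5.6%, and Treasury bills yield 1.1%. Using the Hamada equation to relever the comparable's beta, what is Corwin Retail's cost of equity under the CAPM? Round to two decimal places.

16.44%

β_L = β_U × [1 + (1 − t)(D/E)] = 1.208 × [1 + (1 − 0.30) × 1.81]
    = 1.208 × [1 + 0.70 × 1.81] = 1.208 × 2.2670 = 2.7385
E(R) = R_f + β_L × MRP = 1.1% + 2.7385 × 5.6% = 16.44%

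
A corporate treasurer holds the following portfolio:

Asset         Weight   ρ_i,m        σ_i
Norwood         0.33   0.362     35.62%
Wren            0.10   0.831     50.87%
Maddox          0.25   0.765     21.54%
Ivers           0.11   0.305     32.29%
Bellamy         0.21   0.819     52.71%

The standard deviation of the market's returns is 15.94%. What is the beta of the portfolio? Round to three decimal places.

β_Norwood = 0.362 × 35.62% / 15.94% = 0.8089
β_Wren = 0.831 × 50.87% / 15.94% = 2.6520
β_Maddox = 0.765 × 21.54% / 15.94% = 1.0338
β_Ivers = 0.305 × 32.29% / 15.94% = 0.6178
β_Bellamy = 0.819 × 52.71% / 15.94% = 2.7082
β_P = Σ w_i β_i = 0.33×0.8089 + 0.10×2.6520 + 0.25×1.0338 + 0.11×0.6178 + 0.21×2.7082 = 1.4273

1.427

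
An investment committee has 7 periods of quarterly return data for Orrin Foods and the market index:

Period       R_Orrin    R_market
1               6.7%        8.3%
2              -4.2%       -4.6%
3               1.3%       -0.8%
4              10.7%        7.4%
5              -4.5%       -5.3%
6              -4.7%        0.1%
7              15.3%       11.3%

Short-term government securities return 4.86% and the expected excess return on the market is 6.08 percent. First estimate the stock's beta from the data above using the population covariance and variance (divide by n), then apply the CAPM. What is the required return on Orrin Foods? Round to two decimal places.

Mean R_i = (6.7 − 4.2 + 1.3 + 10.7 − 4.5 − 4.7 + 15.3) / 7 = 2.9429%
Mean R_m = (8.3 − 4.6 − 0.8 + 7.4 − 5.3 + 0.1 + 11.3) / 7 = 2.3429%
Σ(R_i − R̄_i)(R_m − R̄_m) = 301.0771  ⇒  Cov = 301.0771 / 7 = 43.0110
Σ(R_m − R̄_m)² = 262.8171  ⇒  Var(R_m) = 262.8171 / 7 = 37.5453
β = Cov / Var(R_m) = 43.0110 / 37.5453 = 1.1456
E(R) = R_f + β × MRP = 4.86% + 1.1456 × 6.08% = 11.83%

11.83%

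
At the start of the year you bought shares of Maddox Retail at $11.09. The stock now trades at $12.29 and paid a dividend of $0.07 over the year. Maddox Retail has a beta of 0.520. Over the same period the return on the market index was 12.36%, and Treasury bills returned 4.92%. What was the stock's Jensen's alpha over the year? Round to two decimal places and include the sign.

Realised HPR = (P1 + D1 − P0) / P0 = (12.29 + 0.07 − 11.09) / 11.09 = 1.27 / 11.09 = 11.4518%
MRP = 12.36% − 4.92% = 7.44%
CAPM required = R_f + β·MRP = 4.92% + 0.520 × 7.44% = 8.78880%
α = realised − required = 11.4518% − 8.78880% = +2.66%

+2.66%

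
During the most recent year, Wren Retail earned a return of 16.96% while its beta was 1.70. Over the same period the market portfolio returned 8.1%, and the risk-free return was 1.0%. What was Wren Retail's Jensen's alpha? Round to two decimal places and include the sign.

+3.89%

Market excess return = 8.1% − 1.0% = 7.10%
CAPM benchmark = R_f + β(R_m − R_f) = 1.0% + 1.70 × 7.1% = 13.0700%
α = actual − benchmark = 16.96% − 13.0700% = +3.89%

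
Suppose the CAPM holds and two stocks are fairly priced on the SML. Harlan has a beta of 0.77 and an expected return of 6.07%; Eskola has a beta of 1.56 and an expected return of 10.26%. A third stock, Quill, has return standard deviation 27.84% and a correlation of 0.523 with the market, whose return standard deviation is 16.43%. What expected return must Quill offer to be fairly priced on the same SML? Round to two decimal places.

MRP = (10.26% − 6.07%) / (1.56 − 0.77) = 5.3038%
R_f = 6.07% − 0.77 × 5.3038% = 1.9861%
β_Quill = ρ·σ_i/σ_m = 0.523 × 27.84 / 16.43 = 0.8862
E(R_Quill) = R_f + β × MRP = 1.9861% + 0.8862 × 5.3038% = 6.69%

6.69%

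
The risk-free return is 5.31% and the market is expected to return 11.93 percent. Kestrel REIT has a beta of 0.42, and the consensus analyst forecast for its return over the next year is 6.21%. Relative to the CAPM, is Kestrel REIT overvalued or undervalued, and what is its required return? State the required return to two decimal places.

MRP = 11.93% − 5.31% = 6.62%
Required return = R_f + β·MRP = 5.31% + 0.42 × 6.62% = 8.09%
Forecast 6.21% < required 8.09% → the stock plots below the SML → overvalued.

Overvalued; required return 8.09%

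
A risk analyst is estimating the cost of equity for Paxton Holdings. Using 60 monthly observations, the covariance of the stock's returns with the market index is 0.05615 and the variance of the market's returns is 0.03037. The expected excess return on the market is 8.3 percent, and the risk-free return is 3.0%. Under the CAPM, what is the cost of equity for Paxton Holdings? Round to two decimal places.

β = Cov(R_i, R_m) / Var(R_m) = 0.05615 / 0.03037 = 1.8489
E(R) = R_f + β × MRP = 3.0% + 1.8489 × 8.3% = 18.35%

18.35%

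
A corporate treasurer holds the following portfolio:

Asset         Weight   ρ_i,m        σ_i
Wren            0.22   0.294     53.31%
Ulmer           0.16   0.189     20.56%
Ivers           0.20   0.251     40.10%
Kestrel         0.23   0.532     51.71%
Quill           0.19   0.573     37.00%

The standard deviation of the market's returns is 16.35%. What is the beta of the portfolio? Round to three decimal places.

1.005

β_Wren = 0.294 × 53.31% / 16.35% = 0.9586
β_Ulmer = 0.189 × 20.56% / 16.35% = 0.2377
β_Ivers = 0.251 × 40.10% / 16.35% = 0.6156
β_Kestrel = 0.532 × 51.71% / 16.35% = 1.6826
β_Quill = 0.573 × 37.00% / 16.35% = 1.2967
β_P = Σ w_i β_i = 0.22×0.9586 + 0.16×0.2377 + 0.20×0.6156 + 0.23×1.6826 + 0.19×1.2967 = 1.0054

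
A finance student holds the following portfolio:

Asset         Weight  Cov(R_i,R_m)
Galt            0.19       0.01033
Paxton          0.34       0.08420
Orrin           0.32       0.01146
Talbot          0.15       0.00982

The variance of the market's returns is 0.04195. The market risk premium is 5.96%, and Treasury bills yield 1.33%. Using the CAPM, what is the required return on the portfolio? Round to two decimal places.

β_Galt = 0.01033 / 0.04195 = 0.2462
β_Paxton = 0.08420 / 0.04195 = 2.0072
β_Orrin = 0.01146 / 0.04195 = 0.2732
β_Talbot = 0.00982 / 0.04195 = 0.2341
β_P = Σ w_i β_i = 0.19×0.2462 + 0.34×2.0072 + 0.32×0.2732 + 0.15×0.2341 = 0.8518
E(R_P) = R_f + β_P × MRP = 1.33% + 0.8518 × 5.96% = 6.41%

6.41%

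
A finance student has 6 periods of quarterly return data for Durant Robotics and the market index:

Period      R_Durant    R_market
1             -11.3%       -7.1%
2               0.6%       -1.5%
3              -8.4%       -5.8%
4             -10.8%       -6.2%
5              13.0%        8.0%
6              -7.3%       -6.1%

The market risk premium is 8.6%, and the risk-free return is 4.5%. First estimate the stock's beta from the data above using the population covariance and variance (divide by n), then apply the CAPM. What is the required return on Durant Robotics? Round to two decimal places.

Mean R_i = (-11.3 + 0.6 − 8.4 − 10.8 + 13.0 − 7.3) / 6 = -4.0333%
Mean R_m = (-7.1 − 1.5 − 5.8 − 6.2 + 8.0 − 6.1) / 6 = -3.1167%
Σ(R_i − R̄_i)(R_m − R̄_m) = 268.1167  ⇒  Cov = 268.1167 / 6 = 44.6861
Σ(R_m − R̄_m)² = 167.6683  ⇒  Var(R_m) = 167.6683 / 6 = 27.9447
β = Cov / Var(R_m) = 44.6861 / 27.9447 = 1.5991
E(R) = R_f + β × MRP = 4.5% + 1.5991 × 8.6% = 18.25%

18.25%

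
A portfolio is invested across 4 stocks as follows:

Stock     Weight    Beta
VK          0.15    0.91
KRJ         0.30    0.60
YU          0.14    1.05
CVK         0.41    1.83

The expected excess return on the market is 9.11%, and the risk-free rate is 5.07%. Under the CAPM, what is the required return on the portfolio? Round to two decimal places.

16.13%

β_P = Σ w_i β_i = 0.15×0.91 + 0.30×0.60 + 0.14×1.05 + 0.41×1.83 = 1.2138
E(R_P) = R_f + β_P × MRP = 5.07% + 1.2138 × 9.11% = 16.13%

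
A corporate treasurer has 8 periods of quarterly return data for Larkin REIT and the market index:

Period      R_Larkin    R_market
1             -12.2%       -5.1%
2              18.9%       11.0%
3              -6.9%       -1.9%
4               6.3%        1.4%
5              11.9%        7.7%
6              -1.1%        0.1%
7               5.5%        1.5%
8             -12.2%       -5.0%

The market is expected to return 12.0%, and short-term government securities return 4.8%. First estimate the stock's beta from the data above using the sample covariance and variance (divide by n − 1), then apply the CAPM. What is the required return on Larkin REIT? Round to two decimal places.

Mean R_i = (-12.2 + 18.9 − 6.9 + 6.3 + 11.9 − 1.1 + 5.5 − 12.2) / 8 = 1.2750%
Mean R_m = (-5.1 + 11.0 − 1.9 + 1.4 + 7.7 + 0.1 + 1.5 − 5.0) / 8 = 1.2125%
Σ(R_i − R̄_i)(R_m − R̄_m) = 440.4525  ⇒  Cov = 440.4525 / 7 = 62.9218
Σ(R_m − R̄_m)² = 227.3688  ⇒  Var(R_m) = 227.3688 / 7 = 32.4813
β = Cov / Var(R_m) = 62.9218 / 32.4813 = 1.9372
MRP = 12.0% − 4.8% = 7.20%
E(R) = R_f + β × MRP = 4.8% + 1.9372 × 7.2% = 18.75%

18.75%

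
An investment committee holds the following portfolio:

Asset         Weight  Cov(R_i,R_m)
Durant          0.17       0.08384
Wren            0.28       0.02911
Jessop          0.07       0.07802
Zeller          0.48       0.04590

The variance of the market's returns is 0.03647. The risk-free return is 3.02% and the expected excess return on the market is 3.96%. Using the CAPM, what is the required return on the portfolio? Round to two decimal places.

8.44%

β_Durant = 0.08384 / 0.03647 = 2.2989
β_Wren = 0.02911 / 0.03647 = 0.7982
β_Jessop = 0.07802 / 0.03647 = 2.1393
β_Zeller = 0.04590 / 0.03647 = 1.2586
β_P = Σ w_i β_i = 0.17×2.2989 + 0.28×0.7982 + 0.07×2.1393 + 0.48×1.2586 = 1.3682
E(R_P) = R_f + β_P × MRP = 3.02% + 1.3682 × 3.96% = 8.44%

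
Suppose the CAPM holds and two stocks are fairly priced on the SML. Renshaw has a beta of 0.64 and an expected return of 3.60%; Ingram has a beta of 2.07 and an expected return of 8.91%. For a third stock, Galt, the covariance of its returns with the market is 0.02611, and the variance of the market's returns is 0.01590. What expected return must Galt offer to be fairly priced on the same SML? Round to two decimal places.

7.32%

MRP = (8.91% − 3.60%) / (2.07 − 0.64) = 3.7133%
R_f = 3.60% − 0.64 × 3.7133% = 1.2235%
β_Galt = Cov / Var(R_m) = 0.02611 / 0.01590 = 1.6421
E(R_Galt) = R_f + β × MRP = 1.2235% + 1.6421 × 3.7133% = 7.32%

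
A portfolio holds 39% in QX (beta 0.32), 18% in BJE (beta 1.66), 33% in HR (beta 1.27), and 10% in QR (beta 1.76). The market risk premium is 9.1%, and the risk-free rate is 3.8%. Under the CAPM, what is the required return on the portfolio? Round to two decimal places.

β_P = Σ w_i β_i = 0.39×0.32 + 0.18×1.66 + 0.33×1.27 + 0.10×1.76 = 1.0187
E(R_P) = R_f + β_P × MRP = 3.8% + 1.0187 × 9.1% = 13.07%

13.07%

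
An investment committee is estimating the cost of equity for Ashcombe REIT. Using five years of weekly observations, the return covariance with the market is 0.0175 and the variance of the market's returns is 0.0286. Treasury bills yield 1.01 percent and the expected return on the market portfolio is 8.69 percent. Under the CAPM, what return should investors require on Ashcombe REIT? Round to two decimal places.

β = Cov(R_i, R_m) / Var(R_m) = 0.0175 / 0.0286 = 0.6119
MRP = 8.69% − 1.01% = 7.68%
E(R) = R_f + β × MRP = 1.01% + 0.6119 × 7.68% = 5.71%

5.71%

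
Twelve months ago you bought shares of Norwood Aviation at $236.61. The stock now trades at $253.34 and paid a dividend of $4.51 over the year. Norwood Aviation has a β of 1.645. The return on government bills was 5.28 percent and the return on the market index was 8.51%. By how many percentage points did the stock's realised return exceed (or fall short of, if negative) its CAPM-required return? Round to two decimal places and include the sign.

-1.62%

Realised HPR = (P1 + D1 − P0) / P0 = (253.34 + 4.51 − 236.61) / 236.61 = 21.24 / 236.61 = 8.9768%
MRP = 8.51% − 5.28% = 3.23%
CAPM required = R_f + β·MRP = 5.28% + 1.645 × 3.23% = 10.59335%
α = realised − required = 8.9768% − 10.59335% = -1.62%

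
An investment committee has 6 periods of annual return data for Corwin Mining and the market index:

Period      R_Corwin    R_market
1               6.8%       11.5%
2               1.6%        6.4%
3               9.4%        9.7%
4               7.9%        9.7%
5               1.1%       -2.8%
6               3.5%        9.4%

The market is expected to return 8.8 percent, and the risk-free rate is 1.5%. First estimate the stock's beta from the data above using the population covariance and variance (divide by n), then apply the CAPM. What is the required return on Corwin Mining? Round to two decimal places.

Mean R_i = (6.8 + 1.6 + 9.4 + 7.9 + 1.1 + 3.5) / 6 = 5.0500%
Mean R_m = (11.5 + 6.4 + 9.7 + 9.7 − 2.8 + 9.4) / 6 = 7.3167%
Σ(R_i − R̄_i)(R_m − R̄_m) = 64.3750  ⇒  Cov = 64.3750 / 6 = 10.7292
Σ(R_m − R̄_m)² = 136.3883  ⇒  Var(R_m) = 136.3883 / 6 = 22.7314
β = Cov / Var(R_m) = 10.7292 / 22.7314 = 0.4720
MRP = 8.8% − 1.5% = 7.30%
E(R) = R_f + β × MRP = 1.5% + 0.4720 × 7.3% = 4.95%

4.95%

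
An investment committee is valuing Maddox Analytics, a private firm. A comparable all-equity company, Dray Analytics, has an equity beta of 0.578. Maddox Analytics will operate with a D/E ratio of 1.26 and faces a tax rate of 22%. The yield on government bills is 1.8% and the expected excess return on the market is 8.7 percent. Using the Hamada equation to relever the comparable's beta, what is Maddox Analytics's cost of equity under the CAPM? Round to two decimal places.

11.77%

β_L = β_U × [1 + (1 − t)(D/E)] = 0.578 × [1 + (1 − 0.22) × 1.26]
    = 0.578 × [1 + 0.78 × 1.26] = 0.578 × 1.9828 = 1.1461
E(R) = R_f + β_L × MRP = 1.8% + 1.1461 × 8.7% = 11.77%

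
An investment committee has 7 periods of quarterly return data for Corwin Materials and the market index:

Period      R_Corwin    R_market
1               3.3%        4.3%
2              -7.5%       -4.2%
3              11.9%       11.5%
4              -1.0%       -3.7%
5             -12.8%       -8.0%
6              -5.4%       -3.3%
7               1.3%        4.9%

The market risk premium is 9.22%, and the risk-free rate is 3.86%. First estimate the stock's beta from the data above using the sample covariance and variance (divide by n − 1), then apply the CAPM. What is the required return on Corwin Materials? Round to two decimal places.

14.21%

Mean R_i = (3.3 − 7.5 + 11.9 − 1.0 − 12.8 − 5.4 + 1.3) / 7 = -1.4571%
Mean R_m = (4.3 − 4.2 + 11.5 − 3.7 − 8.0 − 3.3 + 4.9) / 7 = 0.2143%
Σ(R_i − R̄_i)(R_m − R̄_m) = 315.0157  ⇒  Cov = 315.0157 / 6 = 52.5026
Σ(R_m − R̄_m)² = 280.6486  ⇒  Var(R_m) = 280.6486 / 6 = 46.7748
β = Cov / Var(R_m) = 52.5026 / 46.7748 = 1.1225
E(R) = R_f + β × MRP = 3.86% + 1.1225 × 9.22% = 14.21%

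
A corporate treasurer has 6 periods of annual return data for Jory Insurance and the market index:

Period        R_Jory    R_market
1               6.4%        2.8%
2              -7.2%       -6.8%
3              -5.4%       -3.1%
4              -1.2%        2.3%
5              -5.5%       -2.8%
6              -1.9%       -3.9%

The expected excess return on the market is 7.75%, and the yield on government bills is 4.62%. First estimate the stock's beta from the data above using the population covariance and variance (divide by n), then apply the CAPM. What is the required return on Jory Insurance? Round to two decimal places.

12.96%

Mean R_i = (6.4 − 7.2 − 5.4 − 1.2 − 5.5 − 1.9) / 6 = -2.4667%
Mean R_m = (2.8 − 6.8 − 3.1 + 2.3 − 2.8 − 3.9) / 6 = -1.9167%
Σ(R_i − R̄_i)(R_m − R̄_m) = 75.3033  ⇒  Cov = 75.3033 / 6 = 12.5506
Σ(R_m − R̄_m)² = 69.9883  ⇒  Var(R_m) = 69.9883 / 6 = 11.6647
β = Cov / Var(R_m) = 12.5506 / 11.6647 = 1.0759
E(R) = R_f + β × MRP = 4.62% + 1.0759 × 7.75% = 12.96%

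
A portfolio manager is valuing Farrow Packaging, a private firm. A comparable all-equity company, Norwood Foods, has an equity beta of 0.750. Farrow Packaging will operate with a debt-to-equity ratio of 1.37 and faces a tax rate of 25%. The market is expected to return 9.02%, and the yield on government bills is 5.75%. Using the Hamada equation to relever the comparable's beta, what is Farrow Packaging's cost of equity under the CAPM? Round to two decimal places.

10.72%

β_L = β_U × [1 + (1 − t)(D/E)] = 0.750 × [1 + (1 − 0.25) × 1.37]
    = 0.750 × [1 + 0.75 × 1.37] = 0.750 × 2.0275 = 1.5206
MRP = 9.02% − 5.75% = 3.27%
E(R) = R_f + β_L × MRP = 5.75% + 1.5206 × 3.27% = 10.72%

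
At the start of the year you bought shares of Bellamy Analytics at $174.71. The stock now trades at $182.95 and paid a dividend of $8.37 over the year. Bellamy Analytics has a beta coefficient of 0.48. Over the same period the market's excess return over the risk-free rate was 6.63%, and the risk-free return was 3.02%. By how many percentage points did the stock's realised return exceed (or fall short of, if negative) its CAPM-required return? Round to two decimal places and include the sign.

Realised HPR = (P1 + D1 − P0) / P0 = (182.95 + 8.37 − 174.71) / 174.71 = 16.61 / 174.71 = 9.5072%
CAPM required = R_f + β·MRP = 3.02% + 0.48 × 6.63% = 6.2024%
α = realised − required = 9.5072% − 6.2024% = +3.30%

+3.30%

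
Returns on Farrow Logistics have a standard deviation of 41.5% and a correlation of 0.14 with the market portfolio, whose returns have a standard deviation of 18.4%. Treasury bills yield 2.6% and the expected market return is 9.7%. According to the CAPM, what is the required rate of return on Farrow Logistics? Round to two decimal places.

β = ρ × σ_i / σ_m = 0.14 × 41.5% / 18.4% = 0.3158
MRP = 9.7% − 2.6% = 7.10%
E(R) = 2.6% + 0.3158 × 7.1% = 4.84%

4.84%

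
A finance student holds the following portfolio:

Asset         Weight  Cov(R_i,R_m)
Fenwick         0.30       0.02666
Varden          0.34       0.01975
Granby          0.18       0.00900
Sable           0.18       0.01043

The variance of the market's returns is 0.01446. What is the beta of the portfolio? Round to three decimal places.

β_Fenwick = 0.02666 / 0.01446 = 1.8437
β_Varden = 0.01975 / 0.01446 = 1.3658
β_Granby = 0.00900 / 0.01446 = 0.6224
β_Sable = 0.01043 / 0.01446 = 0.7213
β_P = Σ w_i β_i = 0.30×1.8437 + 0.34×1.3658 + 0.18×0.6224 + 0.18×0.7213 = 1.2593

1.259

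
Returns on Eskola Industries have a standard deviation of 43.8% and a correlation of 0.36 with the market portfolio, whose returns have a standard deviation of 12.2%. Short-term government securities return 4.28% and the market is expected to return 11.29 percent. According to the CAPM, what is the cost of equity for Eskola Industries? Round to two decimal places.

β = ρ × σ_i / σ_m = 0.36 × 43.8% / 12.2% = 1.2925
MRP = 11.29% − 4.28% = 7.01%
E(R) = 4.28% + 1.2925 × 7.01% = 13.34%

13.34%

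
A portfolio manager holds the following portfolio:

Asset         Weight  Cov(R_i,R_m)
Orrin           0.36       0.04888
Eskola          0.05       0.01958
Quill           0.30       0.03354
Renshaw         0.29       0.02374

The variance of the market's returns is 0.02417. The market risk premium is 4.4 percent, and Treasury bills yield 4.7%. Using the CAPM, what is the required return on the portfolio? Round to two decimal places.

11.17%

β_Orrin = 0.04888 / 0.02417 = 2.0223
β_Eskola = 0.01958 / 0.02417 = 0.8101
β_Quill = 0.03354 / 0.02417 = 1.3877
β_Renshaw = 0.02374 / 0.02417 = 0.9822
β_P = Σ w_i β_i = 0.36×2.0223 + 0.05×0.8101 + 0.30×1.3877 + 0.29×0.9822 = 1.4697
E(R_P) = R_f + β_P × MRP = 4.7% + 1.4697 × 4.4% = 11.17%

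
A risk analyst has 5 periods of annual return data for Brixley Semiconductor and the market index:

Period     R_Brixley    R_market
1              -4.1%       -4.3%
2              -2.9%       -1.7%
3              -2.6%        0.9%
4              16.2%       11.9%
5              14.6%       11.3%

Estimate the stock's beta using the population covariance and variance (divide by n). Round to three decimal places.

Mean R_i = (-4.1 − 2.9 − 2.6 + 16.2 + 14.6) / 5 = 4.2400%
Mean R_m = (-4.3 − 1.7 + 0.9 + 11.9 + 11.3) / 5 = 3.6200%
Σ(R_i − R̄_i)(R_m − R̄_m) = 301.2360  ⇒  Cov = 301.2360 / 5 = 60.2472
Σ(R_m − R̄_m)² = 225.9680  ⇒  Var(R_m) = 225.9680 / 5 = 45.1936
β = Cov / Var(R_m) = 60.2472 / 45.1936 = 1.3331

1.333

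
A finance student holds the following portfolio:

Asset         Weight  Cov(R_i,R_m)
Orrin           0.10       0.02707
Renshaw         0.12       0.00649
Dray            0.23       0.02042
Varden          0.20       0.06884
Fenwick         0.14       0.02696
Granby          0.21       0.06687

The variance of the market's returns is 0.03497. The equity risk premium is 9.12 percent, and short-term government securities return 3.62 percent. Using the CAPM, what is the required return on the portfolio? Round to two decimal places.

13.99%

β_Orrin = 0.02707 / 0.03497 = 0.7741
β_Renshaw = 0.00649 / 0.03497 = 0.1856
β_Dray = 0.02042 / 0.03497 = 0.5839
β_Varden = 0.06884 / 0.03497 = 1.9685
β_Fenwick = 0.02696 / 0.03497 = 0.7709
β_Granby = 0.06687 / 0.03497 = 1.9122
β_P = Σ w_i β_i = 0.10×0.7741 + 0.12×0.1856 + 0.23×0.5839 + 0.20×1.9685 + 0.14×0.7709 + 0.21×1.9122 = 1.1372
E(R_P) = R_f + β_P × MRP = 3.62% + 1.1372 × 9.12% = 13.99%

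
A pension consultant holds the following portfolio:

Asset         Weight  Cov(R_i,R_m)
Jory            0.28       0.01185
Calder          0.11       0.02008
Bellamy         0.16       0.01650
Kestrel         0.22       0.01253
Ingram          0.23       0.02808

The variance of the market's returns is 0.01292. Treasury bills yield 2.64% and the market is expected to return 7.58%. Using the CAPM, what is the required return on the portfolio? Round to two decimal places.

β_Jory = 0.01185 / 0.01292 = 0.9172
β_Calder = 0.02008 / 0.01292 = 1.5542
β_Bellamy = 0.01650 / 0.01292 = 1.2771
β_Kestrel = 0.01253 / 0.01292 = 0.9698
β_Ingram = 0.02808 / 0.01292 = 2.1734
β_P = Σ w_i β_i = 0.28×0.9172 + 0.11×1.5542 + 0.16×1.2771 + 0.22×0.9698 + 0.23×2.1734 = 1.3454
MRP = 7.58% − 2.64% = 4.94%
E(R_P) = R_f + β_P × MRP = 2.64% + 1.3454 × 4.94% = 9.29%

9.29%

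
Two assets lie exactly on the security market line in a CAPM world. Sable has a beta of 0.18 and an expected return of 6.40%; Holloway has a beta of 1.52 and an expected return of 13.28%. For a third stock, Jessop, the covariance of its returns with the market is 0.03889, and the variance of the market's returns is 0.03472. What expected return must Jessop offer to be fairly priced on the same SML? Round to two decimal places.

11.23%

MRP = (13.28% − 6.40%) / (1.52 − 0.18) = 5.1343%
R_f = 6.40% − 0.18 × 5.1343% = 5.4758%
β_Jessop = Cov / Var(R_m) = 0.03889 / 0.03472 = 1.1201
E(R_Jessop) = R_f + β × MRP = 5.4758% + 1.1201 × 5.1343% = 11.23%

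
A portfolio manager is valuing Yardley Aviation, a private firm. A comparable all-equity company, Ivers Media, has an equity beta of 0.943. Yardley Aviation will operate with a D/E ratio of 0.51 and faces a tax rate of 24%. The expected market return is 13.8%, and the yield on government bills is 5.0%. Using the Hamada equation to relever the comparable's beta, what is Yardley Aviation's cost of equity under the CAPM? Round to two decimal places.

β_L = β_U × [1 + (1 − t)(D/E)] = 0.943 × [1 + (1 − 0.24) × 0.51]
    = 0.943 × [1 + 0.76 × 0.51] = 0.943 × 1.3876 = 1.3085
MRP = 13.8% − 5.0% = 8.80%
E(R) = R_f + β_L × MRP = 5.0% + 1.3085 × 8.8% = 16.51%

16.51%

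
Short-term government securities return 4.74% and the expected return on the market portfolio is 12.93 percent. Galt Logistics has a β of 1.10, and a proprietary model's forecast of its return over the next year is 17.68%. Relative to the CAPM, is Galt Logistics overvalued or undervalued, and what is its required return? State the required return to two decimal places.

MRP = 12.93% − 4.74% = 8.19%
Required return = R_f + β·MRP = 4.74% + 1.10 × 8.19% = 13.75%
Forecast 17.68% > required 13.75% → the stock plots above the SML → undervalued.

Undervalued; required return 13.75%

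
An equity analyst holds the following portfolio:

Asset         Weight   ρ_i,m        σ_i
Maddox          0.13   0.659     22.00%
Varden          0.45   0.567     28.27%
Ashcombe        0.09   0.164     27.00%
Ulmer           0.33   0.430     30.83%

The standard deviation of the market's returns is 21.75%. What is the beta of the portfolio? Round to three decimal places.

β_Maddox = 0.659 × 22.00% / 21.75% = 0.6666
β_Varden = 0.567 × 28.27% / 21.75% = 0.7370
β_Ashcombe = 0.164 × 27.00% / 21.75% = 0.2036
β_Ulmer = 0.430 × 30.83% / 21.75% = 0.6095
β_P = Σ w_i β_i = 0.13×0.6666 + 0.45×0.7370 + 0.09×0.2036 + 0.33×0.6095 = 0.6378

0.638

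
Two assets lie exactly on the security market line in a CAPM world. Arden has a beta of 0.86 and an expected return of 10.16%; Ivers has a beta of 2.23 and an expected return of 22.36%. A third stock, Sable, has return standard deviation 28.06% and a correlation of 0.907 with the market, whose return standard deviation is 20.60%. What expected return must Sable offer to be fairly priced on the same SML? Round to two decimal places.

13.50%

MRP = (22.36% − 10.16%) / (2.23 − 0.86) = 8.9051%
R_f = 10.16% − 0.86 × 8.9051% = 2.5016%
β_Sable = ρ·σ_i/σ_m = 0.907 × 28.06 / 20.60 = 1.2355
E(R_Sable) = R_f + β × MRP = 2.5016% + 1.2355 × 8.9051% = 13.50%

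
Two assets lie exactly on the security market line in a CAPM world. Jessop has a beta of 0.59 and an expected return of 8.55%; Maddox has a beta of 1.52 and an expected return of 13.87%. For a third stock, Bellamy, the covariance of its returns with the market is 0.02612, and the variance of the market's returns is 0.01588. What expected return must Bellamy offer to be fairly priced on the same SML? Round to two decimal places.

14.58%

MRP = (13.87% − 8.55%) / (1.52 − 0.59) = 5.7204%
R_f = 8.55% − 0.59 × 5.7204% = 5.1750%
β_Bellamy = Cov / Var(R_m) = 0.02612 / 0.01588 = 1.6448
E(R_Bellamy) = R_f + β × MRP = 5.1750% + 1.6448 × 5.7204% = 14.58%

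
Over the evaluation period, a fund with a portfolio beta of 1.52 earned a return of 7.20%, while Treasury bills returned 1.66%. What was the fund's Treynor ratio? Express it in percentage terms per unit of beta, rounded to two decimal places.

3.64%

Treynor = (R_P − R_f) / β_P = (7.20% − 1.66%) / 1.5200 = 5.54% / 1.5200 = 3.64%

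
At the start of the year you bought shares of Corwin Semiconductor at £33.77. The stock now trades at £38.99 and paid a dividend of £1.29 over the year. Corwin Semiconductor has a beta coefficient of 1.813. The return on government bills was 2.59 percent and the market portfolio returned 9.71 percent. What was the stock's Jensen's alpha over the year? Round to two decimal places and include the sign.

Realised HPR = (P1 + D1 − P0) / P0 = (38.99 + 1.29 − 33.77) / 33.77 = 6.51 / 33.77 = 19.2775%
MRP = 9.71% − 2.59% = 7.12%
CAPM required = R_f + β·MRP = 2.59% + 1.813 × 7.12% = 15.49856%
α = realised − required = 19.2775% − 15.49856% = +3.78%

+3.78%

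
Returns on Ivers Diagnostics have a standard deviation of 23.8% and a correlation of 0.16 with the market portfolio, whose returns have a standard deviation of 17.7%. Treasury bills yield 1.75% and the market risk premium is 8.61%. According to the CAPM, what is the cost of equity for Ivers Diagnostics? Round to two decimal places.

3.60%

β = ρ × σ_i / σ_m = 0.16 × 23.8% / 17.7% = 0.2151
E(R) = 1.75% + 0.2151 × 8.61% = 3.60%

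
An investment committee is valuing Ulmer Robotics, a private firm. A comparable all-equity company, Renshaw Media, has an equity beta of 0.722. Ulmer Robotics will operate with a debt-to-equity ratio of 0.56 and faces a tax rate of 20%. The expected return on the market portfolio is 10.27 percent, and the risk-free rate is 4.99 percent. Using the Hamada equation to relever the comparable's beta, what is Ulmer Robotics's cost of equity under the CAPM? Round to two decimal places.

β_L = β_U × [1 + (1 − t)(D/E)] = 0.722 × [1 + (1 − 0.20) × 0.56]
    = 0.722 × [1 + 0.80 × 0.56] = 0.722 × 1.4480 = 1.0455
MRP = 10.27% − 4.99% = 5.28%
E(R) = R_f + β_L × MRP = 4.99% + 1.0455 × 5.28% = 10.51%

10.51%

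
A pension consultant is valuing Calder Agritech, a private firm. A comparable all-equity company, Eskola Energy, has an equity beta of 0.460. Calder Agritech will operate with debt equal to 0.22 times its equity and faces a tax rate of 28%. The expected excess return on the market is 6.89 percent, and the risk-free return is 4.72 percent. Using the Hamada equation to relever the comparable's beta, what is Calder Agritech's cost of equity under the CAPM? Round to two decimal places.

8.39%

β_L = β_U × [1 + (1 − t)(D/E)] = 0.460 × [1 + (1 − 0.28) × 0.22]
    = 0.460 × [1 + 0.72 × 0.22] = 0.460 × 1.1584 = 0.5329
E(R) = R_f + β_L × MRP = 4.72% + 0.5329 × 6.89% = 8.39%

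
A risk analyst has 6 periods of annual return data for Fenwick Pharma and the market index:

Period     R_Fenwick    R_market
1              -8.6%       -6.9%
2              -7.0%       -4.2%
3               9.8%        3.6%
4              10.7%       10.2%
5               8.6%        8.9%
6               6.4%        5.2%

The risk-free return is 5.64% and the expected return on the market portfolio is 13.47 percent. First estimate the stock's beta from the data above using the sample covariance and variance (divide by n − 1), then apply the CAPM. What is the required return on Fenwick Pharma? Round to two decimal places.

Mean R_i = (-8.6 − 7.0 + 9.8 + 10.7 + 8.6 + 6.4) / 6 = 3.3167%
Mean R_m = (-6.9 − 4.2 + 3.6 + 10.2 + 8.9 + 5.2) / 6 = 2.8000%
Σ(R_i − R̄_i)(R_m − R̄_m) = 287.2600  ⇒  Cov = 287.2600 / 5 = 57.4520
Σ(R_m − R̄_m)² = 241.4600  ⇒  Var(R_m) = 241.4600 / 5 = 48.2920
β = Cov / Var(R_m) = 57.4520 / 48.2920 = 1.1897
MRP = 13.47% − 5.64% = 7.83%
E(R) = R_f + β × MRP = 5.64% + 1.1897 × 7.83% = 14.96%

14.96%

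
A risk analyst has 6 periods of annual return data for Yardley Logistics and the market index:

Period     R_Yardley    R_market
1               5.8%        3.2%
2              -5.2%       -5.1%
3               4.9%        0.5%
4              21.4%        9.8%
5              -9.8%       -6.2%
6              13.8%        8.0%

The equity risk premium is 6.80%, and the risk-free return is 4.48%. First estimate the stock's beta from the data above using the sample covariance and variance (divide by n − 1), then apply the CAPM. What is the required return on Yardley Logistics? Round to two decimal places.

16.22%

Mean R_i = (5.8 − 5.2 + 4.9 + 21.4 − 9.8 + 13.8) / 6 = 5.1500%
Mean R_m = (3.2 − 5.1 + 0.5 + 9.8 − 6.2 + 8.0) / 6 = 1.7000%
Σ(R_i − R̄_i)(R_m − R̄_m) = 375.8800  ⇒  Cov = 375.8800 / 5 = 75.1760
Σ(R_m − R̄_m)² = 217.6400  ⇒  Var(R_m) = 217.6400 / 5 = 43.5280
β = Cov / Var(R_m) = 75.1760 / 43.5280 = 1.7271
E(R) = R_f + β × MRP = 4.48% + 1.7271 × 6.80% = 16.22%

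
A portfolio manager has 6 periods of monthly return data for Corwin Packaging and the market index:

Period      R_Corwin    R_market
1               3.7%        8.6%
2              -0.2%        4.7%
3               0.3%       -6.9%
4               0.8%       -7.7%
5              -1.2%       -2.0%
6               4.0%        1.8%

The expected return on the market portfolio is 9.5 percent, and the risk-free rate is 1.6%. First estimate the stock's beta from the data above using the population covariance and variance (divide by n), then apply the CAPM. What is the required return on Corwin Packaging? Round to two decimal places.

2.88%

Mean R_i = (3.7 − 0.2 + 0.3 + 0.8 − 1.2 + 4.0) / 6 = 1.2333%
Mean R_m = (8.6 + 4.7 − 6.9 − 7.7 − 2.0 + 1.8) / 6 = -0.2500%
Σ(R_i − R̄_i)(R_m − R̄_m) = 34.1000  ⇒  Cov = 34.1000 / 6 = 5.6833
Σ(R_m − R̄_m)² = 209.8150  ⇒  Var(R_m) = 209.8150 / 6 = 34.9692
β = Cov / Var(R_m) = 5.6833 / 34.9692 = 0.1625
MRP = 9.5% − 1.6% = 7.90%
E(R) = R_f + β × MRP = 1.6% + 0.1625 × 7.9% = 2.88%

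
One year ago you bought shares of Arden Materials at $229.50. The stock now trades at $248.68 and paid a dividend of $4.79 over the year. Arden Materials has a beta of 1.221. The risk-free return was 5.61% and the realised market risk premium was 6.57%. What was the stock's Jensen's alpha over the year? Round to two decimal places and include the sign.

-3.19%

Realised HPR = (P1 + D1 − P0) / P0 = (248.68 + 4.79 − 229.50) / 229.50 = 23.97 / 229.50 = 10.4444%
CAPM required = R_f + β·MRP = 5.61% + 1.221 × 6.57% = 13.63197%
α = realised − required = 10.4444% − 13.63197% = -3.19%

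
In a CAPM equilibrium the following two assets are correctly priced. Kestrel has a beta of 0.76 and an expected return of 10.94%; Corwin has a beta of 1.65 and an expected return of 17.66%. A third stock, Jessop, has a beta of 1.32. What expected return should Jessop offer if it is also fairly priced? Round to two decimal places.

MRP (SML slope) = (17.66% − 10.94%) / (1.65 − 0.76) = 6.72% / 0.89 = 7.5506%
R_f (intercept) = 10.94% − 0.76 × 7.5506% = 5.2015%
E(R_Jessop) = R_f + β × MRP = 5.2015% + 1.32 × 7.5506% = 15.17%

15.17%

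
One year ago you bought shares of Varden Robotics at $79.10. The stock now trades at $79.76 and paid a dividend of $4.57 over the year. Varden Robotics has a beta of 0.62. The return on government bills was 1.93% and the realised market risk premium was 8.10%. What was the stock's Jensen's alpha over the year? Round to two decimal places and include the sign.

-0.34%

Realised HPR = (P1 + D1 − P0) / P0 = (79.76 + 4.57 − 79.10) / 79.10 = 5.23 / 79.10 = 6.6119%
CAPM required = R_f + β·MRP = 1.93% + 0.62 × 8.10% = 6.9520%
α = realised − required = 6.6119% − 6.9520% = -0.34%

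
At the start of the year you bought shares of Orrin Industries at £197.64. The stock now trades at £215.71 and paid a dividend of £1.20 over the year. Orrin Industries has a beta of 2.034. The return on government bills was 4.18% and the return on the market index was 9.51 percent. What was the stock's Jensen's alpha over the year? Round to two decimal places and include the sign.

-5.27%

Realised HPR = (P1 + D1 − P0) / P0 = (215.71 + 1.20 − 197.64) / 197.64 = 19.27 / 197.64 = 9.7501%
MRP = 9.51% − 4.18% = 5.33%
CAPM required = R_f + β·MRP = 4.18% + 2.034 × 5.33% = 15.02122%
α = realised − required = 9.7501% − 15.02122% = -5.27%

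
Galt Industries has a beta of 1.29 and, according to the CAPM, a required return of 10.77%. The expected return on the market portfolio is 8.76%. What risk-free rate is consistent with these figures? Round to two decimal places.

E(R) = R_f + β(E(R_m) − R_f) = R_f(1 − β) + β·E(R_m)
10.77% = R_f × (1 − 1.29) + 1.29 × 8.76%
10.77% = R_f × -0.29 + 11.3004%
R_f = (10.77% − 11.3004%) / -0.29 = 1.83%

1.83%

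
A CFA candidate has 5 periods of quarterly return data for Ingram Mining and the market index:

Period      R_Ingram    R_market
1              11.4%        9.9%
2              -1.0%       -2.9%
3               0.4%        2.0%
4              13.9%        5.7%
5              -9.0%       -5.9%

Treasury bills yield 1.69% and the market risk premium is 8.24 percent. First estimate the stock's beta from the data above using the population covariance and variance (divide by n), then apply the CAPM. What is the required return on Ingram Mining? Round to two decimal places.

Mean R_i = (11.4 − 1.0 + 0.4 + 13.9 − 9.0) / 5 = 3.1400%
Mean R_m = (9.9 − 2.9 + 2.0 + 5.7 − 5.9) / 5 = 1.7600%
Σ(R_i − R̄_i)(R_m − R̄_m) = 221.2580  ⇒  Cov = 221.2580 / 5 = 44.2516
Σ(R_m − R̄_m)² = 162.2320  ⇒  Var(R_m) = 162.2320 / 5 = 32.4464
β = Cov / Var(R_m) = 44.2516 / 32.4464 = 1.3638
E(R) = R_f + β × MRP = 1.69% + 1.3638 × 8.24% = 12.93%

12.93%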